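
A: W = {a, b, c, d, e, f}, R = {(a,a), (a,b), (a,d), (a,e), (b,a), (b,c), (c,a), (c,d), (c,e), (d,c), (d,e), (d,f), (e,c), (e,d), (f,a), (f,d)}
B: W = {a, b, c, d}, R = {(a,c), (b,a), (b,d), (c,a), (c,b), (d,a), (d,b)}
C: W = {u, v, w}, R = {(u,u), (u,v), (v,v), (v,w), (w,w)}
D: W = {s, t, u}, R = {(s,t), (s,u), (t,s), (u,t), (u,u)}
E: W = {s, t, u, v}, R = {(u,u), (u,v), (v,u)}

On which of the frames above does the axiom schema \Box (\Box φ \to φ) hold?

This is the axiom for shift-reflexivity; its first-order frame correspondent is \forall x \forall y (Rxy \to Ryy).
A: fails — Rbc but not Rcc.
B: fails — Rba but not Raa.
C: holds.
D: fails — Rut but not Rtt.
E: fails — Ruv but not Rvv.

C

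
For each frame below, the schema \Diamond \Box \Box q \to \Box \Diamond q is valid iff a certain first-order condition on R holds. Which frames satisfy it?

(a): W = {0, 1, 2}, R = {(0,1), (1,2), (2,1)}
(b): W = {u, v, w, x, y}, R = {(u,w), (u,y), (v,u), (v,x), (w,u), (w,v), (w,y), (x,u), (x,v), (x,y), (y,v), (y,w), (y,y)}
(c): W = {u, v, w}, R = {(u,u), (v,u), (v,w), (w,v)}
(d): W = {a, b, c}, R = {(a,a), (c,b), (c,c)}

(b)

Frame correspondent (Sahlqvist): \forall x \forall y \forall z ((xRy \wedge xRz) \to \exists w (y R^2 w \wedge zRw)) — i.e. a generalized confluence (Geach) condition.
(a): fails — 0R1, 0R1 but no w with 1R²w and 1Rw.
(b): satisfies the condition.
(c): fails — vRu, vRw but no t with uR²t and wRt.
(d): fails — cRb, cRb but no w with bR²w and bRw.
Valid on: (b).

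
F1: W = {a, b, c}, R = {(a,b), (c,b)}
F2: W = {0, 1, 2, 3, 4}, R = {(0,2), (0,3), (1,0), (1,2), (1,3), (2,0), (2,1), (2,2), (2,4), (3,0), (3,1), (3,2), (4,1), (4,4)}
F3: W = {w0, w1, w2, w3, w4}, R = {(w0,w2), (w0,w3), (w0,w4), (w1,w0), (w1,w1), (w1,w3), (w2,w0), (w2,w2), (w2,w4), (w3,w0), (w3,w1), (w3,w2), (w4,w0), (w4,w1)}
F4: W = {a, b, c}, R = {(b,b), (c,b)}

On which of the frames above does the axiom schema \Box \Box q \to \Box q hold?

F4

The schema corresponds to density: \forall x \forall y (Rxy \to \exists z (Rxz \wedge Rzy)).
F1: fails — Rab but no z with Raz and Rzb.
F2: fails — R03 but no z with R0z and Rz3.
F3: fails — Rw0w3 but no z with Rw0z and Rzw3.
F4: ✓.
Valid on: F4.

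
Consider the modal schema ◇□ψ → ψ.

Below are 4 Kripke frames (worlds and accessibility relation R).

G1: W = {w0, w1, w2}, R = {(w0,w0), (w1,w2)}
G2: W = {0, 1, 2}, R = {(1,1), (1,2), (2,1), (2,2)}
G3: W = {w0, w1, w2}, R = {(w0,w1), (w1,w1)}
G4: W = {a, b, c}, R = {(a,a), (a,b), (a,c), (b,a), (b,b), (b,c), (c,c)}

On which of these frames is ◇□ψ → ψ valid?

G2

Frame correspondent (Sahlqvist): ∀x ∀y (Rxy → Ryx) — i.e. symmetry.
G1: fails — Rw1w2 but not Rw2w1.
G2: holds.
G3: fails — Rw0w1 but not Rw1w0.
G4: fails — Rbc but not Rcb.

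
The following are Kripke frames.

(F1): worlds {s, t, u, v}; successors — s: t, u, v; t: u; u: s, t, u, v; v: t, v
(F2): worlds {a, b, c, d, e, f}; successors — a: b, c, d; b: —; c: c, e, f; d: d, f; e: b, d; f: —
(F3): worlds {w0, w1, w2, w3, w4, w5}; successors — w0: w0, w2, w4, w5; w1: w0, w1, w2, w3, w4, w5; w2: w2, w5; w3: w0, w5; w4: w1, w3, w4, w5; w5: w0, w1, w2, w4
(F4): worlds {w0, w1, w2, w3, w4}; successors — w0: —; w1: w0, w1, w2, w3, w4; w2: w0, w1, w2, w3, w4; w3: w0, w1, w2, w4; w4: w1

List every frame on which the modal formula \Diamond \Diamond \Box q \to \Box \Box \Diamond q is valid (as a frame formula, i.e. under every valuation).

(F3)

Frame correspondent (Sahlqvist): \forall x \forall y \forall z ((x R^2 y \wedge x R^2 z) \to \exists w (yRw \wedge zRw)) — i.e. a generalized confluence (Geach) condition.
(F1): fails — sR²t, sR²v but no w with tRw and vRw.
(F2): fails — aR²c, aR²e but no w with cRw and eRw.
(F3): ✓.
(F4): fails — w1R²w0, w1R²w0 but no w with w0Rw and w0Rw.
Valid on: (F3).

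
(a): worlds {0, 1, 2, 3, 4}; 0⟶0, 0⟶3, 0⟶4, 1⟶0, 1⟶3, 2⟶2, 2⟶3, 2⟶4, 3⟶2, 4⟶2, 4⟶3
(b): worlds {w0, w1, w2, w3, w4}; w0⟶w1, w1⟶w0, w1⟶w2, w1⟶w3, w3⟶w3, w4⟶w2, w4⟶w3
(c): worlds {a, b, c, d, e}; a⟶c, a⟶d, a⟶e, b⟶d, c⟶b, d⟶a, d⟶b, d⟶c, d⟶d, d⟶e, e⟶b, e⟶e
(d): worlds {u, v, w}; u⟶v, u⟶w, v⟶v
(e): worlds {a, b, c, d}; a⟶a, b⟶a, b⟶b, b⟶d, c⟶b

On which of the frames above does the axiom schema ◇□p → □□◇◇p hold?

This is the axiom for a generalized confluence (Geach) condition; its first-order frame correspondent is ∀x ∀y ∀z ((xRy ∧ xR²z) → ∃w (yRw ∧ zR²w)).
(a): holds.
(b): fails — w0Rw1, w0R²w2 but no w with w1Rw and w2R²w.
(c): fails — aRc, aR²c but no w with cRw and cR²w.
(d): fails — uRw, uR²v but no t with wRt and vR²t.
(e): fails — bRa, bR²d but no w with aRw and dR²w.

(a)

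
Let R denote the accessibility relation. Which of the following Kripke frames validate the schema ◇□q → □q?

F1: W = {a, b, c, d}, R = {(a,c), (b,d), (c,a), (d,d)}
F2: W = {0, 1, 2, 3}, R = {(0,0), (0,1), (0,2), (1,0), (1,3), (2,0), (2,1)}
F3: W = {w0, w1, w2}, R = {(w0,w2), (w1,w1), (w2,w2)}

F3

The schema corresponds to the Euclidean property: ∀x ∀y ∀z (Rxy ∧ Rxz → Ryz).
F1: fails — Rac and Rac but not Rcc.
F2: fails — R02 and R02 but not R22.
F3: condition met.
Valid on: F3.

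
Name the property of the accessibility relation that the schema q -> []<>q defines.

symmetry: forall x forall y (Rxy -> Ryx)

Suppose q→□◇q is valid. Take Rxy and set V(q)={x}. Then q at x, so □◇q at x, so ◇q at y, so some z with Ryz has q; z=x, i.e. Ryx.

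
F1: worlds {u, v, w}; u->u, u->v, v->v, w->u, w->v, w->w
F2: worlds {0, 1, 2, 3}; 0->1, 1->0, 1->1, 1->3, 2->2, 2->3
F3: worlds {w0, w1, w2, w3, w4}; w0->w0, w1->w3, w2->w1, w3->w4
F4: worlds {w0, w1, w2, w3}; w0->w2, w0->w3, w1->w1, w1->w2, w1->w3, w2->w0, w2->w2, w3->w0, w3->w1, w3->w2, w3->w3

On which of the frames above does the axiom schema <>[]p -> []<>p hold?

Frame correspondent (Sahlqvist): forall x forall y forall z (Rxy & Rxz -> exists w (Ryw & Rzw)) — i.e. convergence.
F1: satisfies the condition.
F2: fails — R10 and R13 but 0 and 3 have no common successor.
F3: fails — Rw3w4 and Rw3w4 but w4 and w4 have no common successor.
F4: satisfies the condition.

F1, F4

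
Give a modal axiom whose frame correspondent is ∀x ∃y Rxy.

□s → ◇s

A defining formula is □s → ◇s (the D axiom).
Suppose □s→◇s is valid. At any x set V(s)=W. Then □s at x, so ◇s at x, so x has a successor.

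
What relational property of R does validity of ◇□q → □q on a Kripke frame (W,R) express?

the Euclidean property

Equivalently (dual form): ◇q → □◇q.
Suppose ◇q→□◇q is valid. Take Rxy, Rxz and set V(q)={y}. Then ◇q at x, so □◇q at x, so ◇q at z, so some w with Rzw has q; w=y, i.e. Rzy. By symmetry of the argument, Ryz.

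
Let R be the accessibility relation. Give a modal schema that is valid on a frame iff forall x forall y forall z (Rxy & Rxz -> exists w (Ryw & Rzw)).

This is convergence; the standard corresponding axiom is .2: ◇□p → □◇p.
Suppose ◇□p→□◇p is valid. Take Rxy, Rxz and set V(p)={w : Ryw}. Then □p at y so ◇□p at x, so □◇p at x, so ◇p at z, giving w with Rzw and Ryw.

◇□p → □◇p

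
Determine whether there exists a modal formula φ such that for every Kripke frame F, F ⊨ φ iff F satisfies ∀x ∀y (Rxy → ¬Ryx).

No

If a class were modally definable it would be closed under surjective bounded morphisms (Goldblatt–Thomason).
The 4-cycle (worlds w0,w1,w2,w3 with w0→w1→w2→w3→w0) is asymmetric. Mapping every world to a single reflexive point • is a surjective bounded morphism, and the reflexive point is not asymmetric (R•• but asymmetry requires ¬R••).
So the class is not modally definable.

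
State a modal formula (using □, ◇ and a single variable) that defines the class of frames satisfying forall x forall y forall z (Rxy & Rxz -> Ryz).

◇ψ → □◇ψ

The condition is the Euclidean property. The 5 schema ◇ψ → □◇ψ defines it.
Suppose ◇ψ→□◇ψ is valid. Take Rxy, Rxz and set V(ψ)={y}. Then ◇ψ at x, so □◇ψ at x, so ◇ψ at z, so some w with Rzw has ψ; w=y, i.e. Rzy. By symmetry of the argument, Ryz.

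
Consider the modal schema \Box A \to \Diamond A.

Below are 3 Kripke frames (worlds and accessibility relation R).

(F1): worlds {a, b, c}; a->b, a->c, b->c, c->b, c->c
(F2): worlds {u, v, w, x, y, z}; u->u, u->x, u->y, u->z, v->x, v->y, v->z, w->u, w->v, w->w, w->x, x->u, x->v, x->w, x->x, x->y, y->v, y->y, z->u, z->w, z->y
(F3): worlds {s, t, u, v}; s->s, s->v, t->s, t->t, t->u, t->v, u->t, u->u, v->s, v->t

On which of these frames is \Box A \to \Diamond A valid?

The schema corresponds to seriality: \forall x \exists y Rxy.
(F1): condition met.
(F2): condition met.
(F3): condition met.
Valid on: (F1), (F2), (F3).

(F1), (F2), (F3)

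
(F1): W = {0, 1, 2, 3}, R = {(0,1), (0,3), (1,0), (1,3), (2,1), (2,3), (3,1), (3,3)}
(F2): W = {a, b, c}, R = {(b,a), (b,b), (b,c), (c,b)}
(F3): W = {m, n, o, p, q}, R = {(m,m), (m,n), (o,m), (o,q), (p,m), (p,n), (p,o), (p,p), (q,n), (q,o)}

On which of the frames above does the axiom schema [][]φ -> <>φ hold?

(F1)

This is the axiom for a generalized confluence (Geach) condition; its first-order frame correspondent is forall x exists w (x R^2 w & xRw).
(F1): satisfies the condition.
(F2): fails — at a but no w with aR²w and aRw.
(F3): fails — at n but no w with nR²w and nRw.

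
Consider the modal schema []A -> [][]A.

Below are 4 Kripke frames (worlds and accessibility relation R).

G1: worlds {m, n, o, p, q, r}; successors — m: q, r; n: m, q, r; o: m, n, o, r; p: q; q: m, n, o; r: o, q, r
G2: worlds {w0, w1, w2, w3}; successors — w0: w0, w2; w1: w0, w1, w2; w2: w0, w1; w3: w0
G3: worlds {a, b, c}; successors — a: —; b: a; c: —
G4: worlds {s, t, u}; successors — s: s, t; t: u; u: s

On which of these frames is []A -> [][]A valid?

G3

Frame correspondent (Sahlqvist): forall x forall y forall z (Rxy & Ryz -> Rxz) — i.e. transitivity.
G1: fails — Rnr and Rro but not Rno.
G2: fails — Rw3w0 and Rw0w2 but not Rw3w2.
G3: condition met.
G4: fails — Rus and Rst but not Rut.
Valid on: G3.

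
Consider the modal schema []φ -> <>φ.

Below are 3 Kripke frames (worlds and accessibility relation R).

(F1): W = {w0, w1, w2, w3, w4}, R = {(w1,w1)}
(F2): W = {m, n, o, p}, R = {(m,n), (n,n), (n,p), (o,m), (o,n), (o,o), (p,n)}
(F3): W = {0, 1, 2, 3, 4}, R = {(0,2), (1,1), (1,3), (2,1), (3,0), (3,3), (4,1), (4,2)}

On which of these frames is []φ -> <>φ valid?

This is the axiom for seriality; its first-order frame correspondent is forall x exists y Rxy.
(F1): fails — world w0 has no successor.
(F2): condition met.
(F3): condition met.

(F2), (F3)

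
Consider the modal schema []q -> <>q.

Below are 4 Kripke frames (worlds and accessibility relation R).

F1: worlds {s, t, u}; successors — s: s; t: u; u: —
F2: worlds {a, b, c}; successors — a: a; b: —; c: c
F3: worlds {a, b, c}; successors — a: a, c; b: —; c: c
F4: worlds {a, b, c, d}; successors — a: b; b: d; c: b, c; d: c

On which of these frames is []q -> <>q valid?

F4

The schema corresponds to seriality: forall x exists y Rxy.
F1: fails — world u has no successor.
F2: fails — world b has no successor.
F3: fails — world b has no successor.
F4: condition met.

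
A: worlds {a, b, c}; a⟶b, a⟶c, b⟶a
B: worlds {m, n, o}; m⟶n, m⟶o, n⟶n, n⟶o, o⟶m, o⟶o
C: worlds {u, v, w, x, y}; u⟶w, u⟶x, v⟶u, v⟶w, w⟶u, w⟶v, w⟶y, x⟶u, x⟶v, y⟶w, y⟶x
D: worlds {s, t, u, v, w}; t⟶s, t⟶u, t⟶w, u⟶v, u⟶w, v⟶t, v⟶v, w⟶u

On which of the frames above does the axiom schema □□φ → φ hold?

B, C

The schema corresponds to a generalized confluence (Geach) condition: ∀x ∃w (xR²w ∧ x = w).
A: fails — at c but no w with cR²w and c=w.
B: satisfies the condition.
C: satisfies the condition.
D: fails — at s but no w* with sR²w* and s=w*.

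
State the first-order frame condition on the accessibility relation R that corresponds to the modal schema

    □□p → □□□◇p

∀x ∀z (xR³z → ∃w (xR²w ∧ zRw))

This is a Sahlqvist (Geach-type) schema ◇^0□^2p → □^3◇^1p.
Minimal-valuation argument: fix x; take any y with xR^0y and any z with xR^3z. Set V(p) to the set of worlds R-reachable from y in exactly 2 steps. Then □^2p holds at y, so the antecedent holds at x; validity forces ◇^1p at z, giving a w with zR^1w and yR^2w.
First-order correspondent: ∀x ∀z (xR³z → ∃w (xR²w ∧ zRw)).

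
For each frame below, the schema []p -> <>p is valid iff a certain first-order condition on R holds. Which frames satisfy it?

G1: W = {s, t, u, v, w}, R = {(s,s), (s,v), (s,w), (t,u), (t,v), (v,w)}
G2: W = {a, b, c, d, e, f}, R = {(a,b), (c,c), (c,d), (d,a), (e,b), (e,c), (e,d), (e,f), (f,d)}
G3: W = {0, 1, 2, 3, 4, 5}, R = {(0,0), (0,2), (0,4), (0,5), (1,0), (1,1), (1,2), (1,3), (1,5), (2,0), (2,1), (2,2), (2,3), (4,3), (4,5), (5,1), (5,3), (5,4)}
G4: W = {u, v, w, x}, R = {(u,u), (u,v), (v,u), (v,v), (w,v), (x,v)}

G4

Frame correspondent (Sahlqvist): forall x exists y Rxy — i.e. seriality.
G1: fails — world u has no successor.
G2: fails — world b has no successor.
G3: fails — world 3 has no successor.
G4: holds.
Valid on: G4.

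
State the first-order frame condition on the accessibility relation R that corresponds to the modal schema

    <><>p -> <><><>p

forall x forall y (x R^2 y -> exists w (y = w & x R^3 w))

This is a Sahlqvist (Geach-type) schema ◇^2□^0p → □^0◇^3p.
Minimal-valuation argument: fix x; take any y with xR^2y and any z with xR^0z. Set V(p) to the set of worlds R-reachable from y in exactly 0 steps. Then □^0p holds at y, so the antecedent holds at x; validity forces ◇^3p at z, giving a w with zR^3w and yR^0w.
First-order correspondent: forall x forall y (x R^2 y -> exists w (y = w & x R^3 w)).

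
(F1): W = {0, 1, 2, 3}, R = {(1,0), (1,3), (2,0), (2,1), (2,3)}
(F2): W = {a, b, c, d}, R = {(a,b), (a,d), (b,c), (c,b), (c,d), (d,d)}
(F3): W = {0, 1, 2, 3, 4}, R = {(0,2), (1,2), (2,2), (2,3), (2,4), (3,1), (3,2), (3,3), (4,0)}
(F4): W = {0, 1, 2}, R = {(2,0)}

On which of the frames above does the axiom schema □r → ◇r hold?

The schema corresponds to seriality: ∀x ∃y Rxy.
(F1): fails — world 0 has no successor.
(F2): satisfies the condition.
(F3): satisfies the condition.
(F4): fails — world 0 has no successor.

(F2), (F3)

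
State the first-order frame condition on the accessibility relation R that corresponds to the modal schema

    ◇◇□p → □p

∀x ∀y ∀z ((xR²y ∧ xRz) → ∃w (yRw ∧ z = w))

This is a Sahlqvist (Geach-type) schema ◇^2□^1p → □^1◇^0p.
Minimal-valuation argument: fix x; take any y with xR^2y and any z with xR^1z. Set V(p) to the set of worlds R-reachable from y in exactly 1 step. Then □^1p holds at y, so the antecedent holds at x; validity forces ◇^0p at z, giving a w with zR^0w and yR^1w.
First-order correspondent: ∀x ∀y ∀z ((xR²y ∧ xRz) → ∃w (yRw ∧ z = w)).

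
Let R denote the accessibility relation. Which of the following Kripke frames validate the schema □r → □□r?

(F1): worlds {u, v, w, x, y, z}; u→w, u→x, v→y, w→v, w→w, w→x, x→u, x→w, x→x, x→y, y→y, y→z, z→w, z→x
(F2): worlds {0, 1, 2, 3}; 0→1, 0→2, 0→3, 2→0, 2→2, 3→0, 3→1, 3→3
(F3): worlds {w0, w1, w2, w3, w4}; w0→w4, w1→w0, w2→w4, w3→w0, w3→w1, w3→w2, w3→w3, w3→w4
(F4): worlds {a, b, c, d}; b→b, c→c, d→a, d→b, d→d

(F4)

Frame correspondent (Sahlqvist): ∀x ∀y ∀z (Rxy ∧ Ryz → Rxz) — i.e. transitivity.
(F1): fails — Rxw and Rwv but not Rxv.
(F2): fails — R02 and R20 but not R00.
(F3): fails — Rw1w0 and Rw0w4 but not Rw1w4.
(F4): holds.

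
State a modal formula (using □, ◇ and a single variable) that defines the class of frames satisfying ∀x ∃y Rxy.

□r → ◇r

This is seriality; the standard corresponding axiom is D: □r → ◇r.
Suppose □r→◇r is valid. At any x set V(r)=W. Then □r at x, so ◇r at x, so x has a successor.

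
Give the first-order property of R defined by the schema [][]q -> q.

This is a Sahlqvist (Geach-type) schema ◇^0□^2q → □^0◇^0q.
Minimal-valuation argument: fix x; take any y with xR^0y and any z with xR^0z. Set V(q) to the set of worlds R-reachable from y in exactly 2 steps. Then □^2q holds at y, so the antecedent holds at x; validity forces ◇^0q at z, giving a w with zR^0w and yR^2w.
First-order correspondent: forall x exists w (x R^2 w & x = w).

forall x exists w (x R^2 w & x = w)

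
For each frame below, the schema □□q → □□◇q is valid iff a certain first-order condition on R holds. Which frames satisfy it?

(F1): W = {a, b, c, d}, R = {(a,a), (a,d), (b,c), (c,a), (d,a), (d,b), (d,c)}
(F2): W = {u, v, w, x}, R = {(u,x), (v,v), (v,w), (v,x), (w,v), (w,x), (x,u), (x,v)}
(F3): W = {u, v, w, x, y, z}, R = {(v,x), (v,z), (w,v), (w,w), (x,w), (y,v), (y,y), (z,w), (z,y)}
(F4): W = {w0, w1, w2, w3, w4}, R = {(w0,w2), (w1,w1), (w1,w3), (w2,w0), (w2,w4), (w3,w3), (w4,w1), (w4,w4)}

The schema corresponds to a generalized confluence (Geach) condition: ∀x ∀z (xR²z → ∃w (xR²w ∧ zRw)).
(F1): satisfies the condition.
(F2): fails — uR²u but no t with uR²t and uRt.
(F3): fails — xR²v but no t with xR²t and vRt.
(F4): fails — w0R²w0 but no w with w0R²w and w0Rw.

(F1)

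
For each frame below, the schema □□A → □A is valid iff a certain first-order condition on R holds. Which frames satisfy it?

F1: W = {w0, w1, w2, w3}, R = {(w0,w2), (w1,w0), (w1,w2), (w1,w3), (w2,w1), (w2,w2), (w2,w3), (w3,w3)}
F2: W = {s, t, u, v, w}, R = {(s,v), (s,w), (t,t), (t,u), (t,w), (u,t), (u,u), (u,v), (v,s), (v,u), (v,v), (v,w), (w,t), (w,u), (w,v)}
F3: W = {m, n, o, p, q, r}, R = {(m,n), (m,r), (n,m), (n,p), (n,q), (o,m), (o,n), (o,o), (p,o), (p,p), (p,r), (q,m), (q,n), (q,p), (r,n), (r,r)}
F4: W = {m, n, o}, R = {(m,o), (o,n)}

Frame correspondent (Sahlqvist): ∀x ∀y (Rxy → ∃z (Rxz ∧ Rzy)) — i.e. density.
F1: fails — Rw1w0 but no z with Rw1z and Rzw0.
F2: satisfies the condition.
F3: fails — Rnq but no z with Rnz and Rzq.
F4: fails — Ron but no z with Roz and Rzn.

F2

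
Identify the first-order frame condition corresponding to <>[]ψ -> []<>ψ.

convergence

This schema is the .2 axiom.
It corresponds to convergence: forall x forall y forall z (Rxy & Rxz -> exists w (Ryw & Rzw)).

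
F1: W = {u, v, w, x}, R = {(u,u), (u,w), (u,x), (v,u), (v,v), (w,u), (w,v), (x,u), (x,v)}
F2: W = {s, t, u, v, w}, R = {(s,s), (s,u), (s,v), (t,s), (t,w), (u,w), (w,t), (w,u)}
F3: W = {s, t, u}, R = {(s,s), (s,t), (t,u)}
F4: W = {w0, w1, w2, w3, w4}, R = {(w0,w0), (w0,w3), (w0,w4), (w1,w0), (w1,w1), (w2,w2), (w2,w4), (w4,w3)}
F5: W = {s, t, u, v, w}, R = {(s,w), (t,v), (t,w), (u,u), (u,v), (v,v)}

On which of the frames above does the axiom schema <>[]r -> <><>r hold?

F1

Frame correspondent (Sahlqvist): forall x forall y (xRy -> exists w (yRw & x R^2 w)) — i.e. a generalized confluence (Geach) condition.
F1: ✓.
F2: fails — sRv but no w* with vRw* and sR²w*.
F3: fails — tRu but no w with uRw and tR²w.
F4: fails — w0Rw3 but no w with w3Rw and w0R²w.
F5: fails — sRw but no w* with wRw* and sR²w*.
Valid on: F1.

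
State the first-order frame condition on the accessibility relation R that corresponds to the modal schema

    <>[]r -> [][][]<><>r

forall x forall y forall z ((xRy & x R^3 z) -> exists w (yRw & z R^2 w))

This is a Sahlqvist (Geach-type) schema ◇^1□^1r → □^3◇^2r.
Minimal-valuation argument: fix x; take any y with xR^1y and any z with xR^3z. Set V(r) to the set of worlds R-reachable from y in exactly 1 step. Then □^1r holds at y, so the antecedent holds at x; validity forces ◇^2r at z, giving a w with zR^2w and yR^1w.
First-order correspondent: forall x forall y forall z ((xRy & x R^3 z) -> exists w (yRw & z R^2 w)).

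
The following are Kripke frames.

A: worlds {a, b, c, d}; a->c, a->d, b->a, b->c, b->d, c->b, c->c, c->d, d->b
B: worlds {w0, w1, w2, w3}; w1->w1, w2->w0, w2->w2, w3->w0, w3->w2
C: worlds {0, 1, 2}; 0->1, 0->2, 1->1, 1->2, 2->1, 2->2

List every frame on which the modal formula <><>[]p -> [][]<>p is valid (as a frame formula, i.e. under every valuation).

C

Frame correspondent (Sahlqvist): forall x forall y forall z ((x R^2 y & x R^2 z) -> exists w (yRw & zRw)) — i.e. a generalized confluence (Geach) condition.
A: fails — aR²b, aR²d but no w with bRw and dRw.
B: fails — w2R²w0, w2R²w0 but no w with w0Rw and w0Rw.
C: holds.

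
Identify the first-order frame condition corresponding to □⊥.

emptiness of R: ∀x ∀y ¬Rxy

□⊥ is valid iff no world has any successor (otherwise □⊥ fails at any world with one).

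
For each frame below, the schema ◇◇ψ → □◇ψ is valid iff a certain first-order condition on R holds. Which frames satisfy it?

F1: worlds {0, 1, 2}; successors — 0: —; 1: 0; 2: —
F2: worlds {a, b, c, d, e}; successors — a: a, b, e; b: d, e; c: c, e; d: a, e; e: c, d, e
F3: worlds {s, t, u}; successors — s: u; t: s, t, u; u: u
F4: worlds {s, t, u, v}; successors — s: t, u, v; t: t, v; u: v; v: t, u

The schema corresponds to a generalized confluence (Geach) condition: ∀x ∀y ∀z ((xR²y ∧ xRz) → ∃w (y = w ∧ zRw)).
F1: condition met.
F2: fails — aR²a, aRb but no w with a=w and bRw.
F3: fails — tR²s, tRs but no w with s=w and sRw.
F4: fails — sR²t, sRu but no w with t=w and uRw.
Valid on: F1.

F1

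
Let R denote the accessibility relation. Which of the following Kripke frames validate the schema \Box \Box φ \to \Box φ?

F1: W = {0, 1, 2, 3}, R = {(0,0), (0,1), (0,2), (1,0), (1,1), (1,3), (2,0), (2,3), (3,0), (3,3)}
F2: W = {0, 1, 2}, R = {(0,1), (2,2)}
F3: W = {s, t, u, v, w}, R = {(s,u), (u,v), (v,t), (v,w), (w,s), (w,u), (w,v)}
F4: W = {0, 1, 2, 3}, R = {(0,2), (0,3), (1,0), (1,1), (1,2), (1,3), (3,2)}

F1

Frame correspondent (Sahlqvist): \forall x \forall y (Rxy \to \exists z (Rxz \wedge Rzy)) — i.e. density.
F1: holds.
F2: fails — R01 but no z with R0z and Rz1.
F3: fails — Ruv but no z with Ruz and Rzv.
F4: fails — R32 but no z with R3z and Rz2.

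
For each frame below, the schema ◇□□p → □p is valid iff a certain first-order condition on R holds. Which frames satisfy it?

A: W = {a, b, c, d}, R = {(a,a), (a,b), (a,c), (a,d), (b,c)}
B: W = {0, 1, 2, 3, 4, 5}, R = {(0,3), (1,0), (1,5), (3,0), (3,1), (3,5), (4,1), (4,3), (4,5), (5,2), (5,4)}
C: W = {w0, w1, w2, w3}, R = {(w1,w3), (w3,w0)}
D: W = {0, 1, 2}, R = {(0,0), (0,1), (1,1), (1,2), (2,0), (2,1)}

The schema corresponds to a generalized confluence (Geach) condition: ∀x ∀y ∀z ((xRy ∧ xRz) → ∃w (yR²w ∧ z = w)).
A: fails — aRb, aRa but no w with bR²w and a=w.
B: fails — 1R5, 1R0 but no w with 5R²w and 0=w.
C: fails — w1Rw3, w1Rw3 but no w with w3R²w and w3=w.
D: holds.

D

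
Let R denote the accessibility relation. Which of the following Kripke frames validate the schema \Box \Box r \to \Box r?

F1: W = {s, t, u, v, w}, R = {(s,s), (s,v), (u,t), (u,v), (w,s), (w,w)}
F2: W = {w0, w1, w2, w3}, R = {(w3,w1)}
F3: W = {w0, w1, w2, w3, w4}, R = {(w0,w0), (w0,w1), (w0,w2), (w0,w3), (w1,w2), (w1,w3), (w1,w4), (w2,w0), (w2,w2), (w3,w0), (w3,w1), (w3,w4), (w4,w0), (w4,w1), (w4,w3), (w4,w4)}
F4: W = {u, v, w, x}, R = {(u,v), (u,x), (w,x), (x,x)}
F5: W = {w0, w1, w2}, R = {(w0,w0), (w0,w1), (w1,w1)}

This is the axiom for density; its first-order frame correspondent is \forall x \forall y (Rxy \to \exists z (Rxz \wedge Rzy)).
F1: fails — Ruv but no z with Ruz and Rzv.
F2: fails — Rw3w1 but no z with Rw3z and Rzw1.
F3: holds.
F4: fails — Ruv but no z with Ruz and Rzv.
F5: holds.
Valid on: F3, F5.

F3, F5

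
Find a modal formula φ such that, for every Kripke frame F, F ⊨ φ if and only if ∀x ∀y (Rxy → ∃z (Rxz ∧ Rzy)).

A defining formula is □□r → □r (the C4 axiom).

□□r → □r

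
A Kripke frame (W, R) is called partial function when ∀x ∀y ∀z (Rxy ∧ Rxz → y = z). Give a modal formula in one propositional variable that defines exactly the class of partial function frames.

A defining formula is ◇s → □s (the CD axiom).
Suppose ◇s→□s is valid. Take Rxy, Rxz and set V(s)={y}. Then ◇s at x, so □s at x, so s at z, i.e. z=y.

◇s → □s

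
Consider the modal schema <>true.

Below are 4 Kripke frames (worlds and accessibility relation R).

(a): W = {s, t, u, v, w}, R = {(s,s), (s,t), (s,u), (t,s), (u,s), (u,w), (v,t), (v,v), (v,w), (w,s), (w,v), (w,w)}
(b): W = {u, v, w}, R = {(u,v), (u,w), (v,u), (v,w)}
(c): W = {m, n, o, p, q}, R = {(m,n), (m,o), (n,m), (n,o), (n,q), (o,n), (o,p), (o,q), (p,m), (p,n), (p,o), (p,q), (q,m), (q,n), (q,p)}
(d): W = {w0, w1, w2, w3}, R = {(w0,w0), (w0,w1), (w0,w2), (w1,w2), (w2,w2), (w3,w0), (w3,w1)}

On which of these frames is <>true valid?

(a), (c), (d)

Frame correspondent (Sahlqvist): forall x exists y Rxy — i.e. seriality.
(a): satisfies the condition.
(b): fails — world w has no successor.
(c): satisfies the condition.
(d): satisfies the condition.
Valid on: (a), (c), (d).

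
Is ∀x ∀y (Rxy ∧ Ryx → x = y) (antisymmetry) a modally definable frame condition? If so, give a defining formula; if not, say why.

No — not modally definable

Modal frame validity is preserved under surjective bounded morphisms.
The 6-cycle (worlds w0,w1,w2,w3,w4,w5 with w0→w1→w2→w3→w4→w5→w0) is antisymmetric. Sending even-indexed worlds to a and odd-indexed worlds to b is a surjective bounded morphism onto the two-world frame with a↔b, which is not antisymmetric.
Hence antisymmetry is not modally definable.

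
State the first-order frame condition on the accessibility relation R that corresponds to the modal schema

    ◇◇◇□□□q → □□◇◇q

This is a Sahlqvist (Geach-type) schema ◇^3□^3q → □^2◇^2q.
Minimal-valuation argument: fix x; take any y with xR^3y and any z with xR^2z. Set V(q) to the set of worlds R-reachable from y in exactly 3 steps. Then □^3q holds at y, so the antecedent holds at x; validity forces ◇^2q at z, giving a w with zR^2w and yR^3w.
First-order correspondent: ∀x ∀y ∀z ((xR³y ∧ xR²z) → ∃w (yR³w ∧ zR²w)).

∀x ∀y ∀z ((xR³y ∧ xR²z) → ∃w (yR³w ∧ zR²w))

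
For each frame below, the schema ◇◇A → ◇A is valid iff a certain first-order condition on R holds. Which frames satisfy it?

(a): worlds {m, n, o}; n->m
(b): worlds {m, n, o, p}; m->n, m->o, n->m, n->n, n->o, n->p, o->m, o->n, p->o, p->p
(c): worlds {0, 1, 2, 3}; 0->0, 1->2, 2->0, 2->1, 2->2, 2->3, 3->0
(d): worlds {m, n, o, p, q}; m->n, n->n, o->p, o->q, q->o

(a)

The schema corresponds to transitivity: ∀x ∀y ∀z (Rxy ∧ Ryz → Rxz).
(a): holds.
(b): fails — Rom and Rmo but not Roo.
(c): fails — R12 and R23 but not R13.
(d): fails — Roq and Rqo but not Roo.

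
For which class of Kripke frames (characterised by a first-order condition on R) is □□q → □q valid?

Suppose □□q→□q is valid. Take Rxy and set V(q)={w : xR²w}. Then □□q at x, so □q at x, so q at y, i.e. ∃z(Rxz∧Rzy).

Density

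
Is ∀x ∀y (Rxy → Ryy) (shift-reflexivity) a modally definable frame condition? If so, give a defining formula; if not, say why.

Yes — defined by □(□p → p)

The condition is shift-reflexivity. A defining modal formula is □(□p → p).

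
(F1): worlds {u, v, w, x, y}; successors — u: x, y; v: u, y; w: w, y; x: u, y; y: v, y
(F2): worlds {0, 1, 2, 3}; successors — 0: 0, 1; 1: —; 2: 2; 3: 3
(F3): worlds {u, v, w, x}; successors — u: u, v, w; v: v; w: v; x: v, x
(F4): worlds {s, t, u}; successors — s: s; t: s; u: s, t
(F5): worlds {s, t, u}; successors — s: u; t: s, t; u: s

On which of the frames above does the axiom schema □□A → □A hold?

(F2), (F3)

This is the axiom for density; its first-order frame correspondent is ∀x ∀y (Rxy → ∃z (Rxz ∧ Rzy)).
(F1): fails — Rvu but no z with Rvz and Rzu.
(F2): satisfies the condition.
(F3): satisfies the condition.
(F4): fails — Rut but no z with Ruz and Rzt.
(F5): fails — Rsu but no z with Rsz and Rzu.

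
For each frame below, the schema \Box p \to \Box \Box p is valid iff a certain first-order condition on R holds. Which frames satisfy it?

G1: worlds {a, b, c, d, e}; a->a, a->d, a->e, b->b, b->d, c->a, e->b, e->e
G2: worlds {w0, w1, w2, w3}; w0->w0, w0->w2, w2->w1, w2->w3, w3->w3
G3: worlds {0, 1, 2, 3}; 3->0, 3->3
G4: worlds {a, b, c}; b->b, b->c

Frame correspondent (Sahlqvist): \forall x \forall y \forall z (Rxy \wedge Ryz \to Rxz) — i.e. transitivity.
G1: fails — Reb and Rbd but not Red.
G2: fails — Rw0w2 and Rw2w1 but not Rw0w1.
G3: ✓.
G4: ✓.
Valid on: G3, G4.

G3, G4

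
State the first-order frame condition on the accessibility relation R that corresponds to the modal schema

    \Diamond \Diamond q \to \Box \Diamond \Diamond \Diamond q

\forall x \forall y \forall z ((x R^2 y \wedge xRz) \to \exists w (y = w \wedge z R^3 w))

This is a Sahlqvist (Geach-type) schema ◇^2□^0q → □^1◇^3q.
Minimal-valuation argument: fix x; take any y with xR^2y and any z with xR^1z. Set V(q) to the set of worlds R-reachable from y in exactly 0 steps. Then □^0q holds at y, so the antecedent holds at x; validity forces ◇^3q at z, giving a w with zR^3w and yR^0w.
First-order correspondent: \forall x \forall y \forall z ((x R^2 y \wedge xRz) \to \exists w (y = w \wedge z R^3 w)).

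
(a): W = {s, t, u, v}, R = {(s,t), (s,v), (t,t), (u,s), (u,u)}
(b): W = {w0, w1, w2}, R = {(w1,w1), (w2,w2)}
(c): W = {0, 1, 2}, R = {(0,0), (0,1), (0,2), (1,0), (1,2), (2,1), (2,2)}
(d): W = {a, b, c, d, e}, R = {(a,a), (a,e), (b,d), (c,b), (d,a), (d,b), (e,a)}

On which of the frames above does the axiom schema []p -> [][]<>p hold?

The schema corresponds to a generalized confluence (Geach) condition: forall x forall z (x R^2 z -> exists w (xRw & zRw)).
(a): fails — uR²s but no w with uRw and sRw.
(b): ✓.
(c): ✓.
(d): fails — bR²a but no w with bRw and aRw.
Valid on: (b), (c).

(b), (c)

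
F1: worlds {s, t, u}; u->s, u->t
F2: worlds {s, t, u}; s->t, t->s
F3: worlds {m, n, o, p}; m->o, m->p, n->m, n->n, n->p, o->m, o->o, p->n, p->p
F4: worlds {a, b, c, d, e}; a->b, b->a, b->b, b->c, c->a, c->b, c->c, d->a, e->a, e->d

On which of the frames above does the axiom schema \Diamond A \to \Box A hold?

Frame correspondent (Sahlqvist): \forall x \forall y \forall z (Rxy \wedge Rxz \to y = z) — i.e. partial functionality.
F1: fails — u sees both s and t.
F2: holds.
F3: fails — m sees both o and p.
F4: fails — b sees both a and b.
Valid on: F2.

F2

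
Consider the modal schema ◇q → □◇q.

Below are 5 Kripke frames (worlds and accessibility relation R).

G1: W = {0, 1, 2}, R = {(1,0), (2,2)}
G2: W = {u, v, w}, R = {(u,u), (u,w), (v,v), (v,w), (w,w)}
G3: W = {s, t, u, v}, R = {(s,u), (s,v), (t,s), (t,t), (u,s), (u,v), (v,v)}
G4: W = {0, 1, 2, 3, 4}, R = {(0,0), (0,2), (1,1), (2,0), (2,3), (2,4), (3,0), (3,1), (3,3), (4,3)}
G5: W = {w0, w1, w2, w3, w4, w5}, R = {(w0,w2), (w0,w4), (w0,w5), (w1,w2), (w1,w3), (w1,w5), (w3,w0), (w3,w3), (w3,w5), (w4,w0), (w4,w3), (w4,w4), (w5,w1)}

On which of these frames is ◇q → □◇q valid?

none

This is the axiom for the Euclidean property; its first-order frame correspondent is ∀x ∀y ∀z (Rxy ∧ Rxz → Ryz).
G1: fails — R10 and R10 but not R00.
G2: fails — Ruw and Ruu but not Rwu.
G3: fails — Rsv and Rsu but not Rvu.
G4: fails — R02 and R02 but not R22.
G5: fails — Rw0w4 and Rw0w5 but not Rw4w5.
Valid on no frame.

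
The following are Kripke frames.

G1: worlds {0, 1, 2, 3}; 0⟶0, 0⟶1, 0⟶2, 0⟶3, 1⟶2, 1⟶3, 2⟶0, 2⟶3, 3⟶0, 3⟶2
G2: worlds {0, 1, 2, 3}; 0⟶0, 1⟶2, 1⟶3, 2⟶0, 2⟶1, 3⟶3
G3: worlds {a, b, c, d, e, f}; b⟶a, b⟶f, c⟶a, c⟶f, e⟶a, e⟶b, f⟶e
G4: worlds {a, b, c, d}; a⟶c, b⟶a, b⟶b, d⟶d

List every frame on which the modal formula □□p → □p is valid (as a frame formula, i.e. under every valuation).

This is the axiom for density; its first-order frame correspondent is ∀x ∀y (Rxy → ∃z (Rxz ∧ Rzy)).
G1: satisfies the condition.
G2: fails — R12 but no z with R1z and Rz2.
G3: fails — Reb but no z with Rez and Rzb.
G4: fails — Rac but no z with Raz and Rzc.
Valid on: G1.

G1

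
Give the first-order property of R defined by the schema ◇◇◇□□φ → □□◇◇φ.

∀x ∀y ∀z ((xR³y ∧ xR²z) → ∃w (yR²w ∧ zR²w))

This is a Sahlqvist (Geach-type) schema ◇^3□^2φ → □^2◇^2φ.
Minimal-valuation argument: fix x; take any y with xR^3y and any z with xR^2z. Set V(φ) to the set of worlds R-reachable from y in exactly 2 steps. Then □^2φ holds at y, so the antecedent holds at x; validity forces ◇^2φ at z, giving a w with zR^2w and yR^2w.
First-order correspondent: ∀x ∀y ∀z ((xR³y ∧ xR²z) → ∃w (yR²w ∧ zR²w)).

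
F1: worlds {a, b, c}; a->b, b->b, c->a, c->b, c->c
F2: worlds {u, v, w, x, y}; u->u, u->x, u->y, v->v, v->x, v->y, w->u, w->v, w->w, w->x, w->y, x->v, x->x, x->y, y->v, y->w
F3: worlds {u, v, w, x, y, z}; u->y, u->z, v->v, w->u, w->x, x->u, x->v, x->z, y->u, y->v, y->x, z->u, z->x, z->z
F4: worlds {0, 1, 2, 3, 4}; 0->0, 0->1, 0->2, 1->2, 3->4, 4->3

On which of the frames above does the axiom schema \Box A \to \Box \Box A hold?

F1

Frame correspondent (Sahlqvist): \forall x \forall y \forall z (Rxy \wedge Ryz \to Rxz) — i.e. transitivity.
F1: ✓.
F2: fails — Ryw and Rwu but not Ryu.
F3: fails — Ruz and Rzx but not Rux.
F4: fails — R34 and R43 but not R33.
Valid on: F1.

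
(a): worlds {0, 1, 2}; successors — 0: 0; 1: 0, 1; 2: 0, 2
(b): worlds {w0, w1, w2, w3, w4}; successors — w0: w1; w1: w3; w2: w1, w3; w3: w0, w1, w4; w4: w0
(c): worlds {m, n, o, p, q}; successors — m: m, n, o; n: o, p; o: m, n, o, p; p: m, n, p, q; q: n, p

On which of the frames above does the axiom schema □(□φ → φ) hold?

This is the axiom for shift-reflexivity; its first-order frame correspondent is ∀x ∀y (Rxy → Ryy).
(a): holds.
(b): fails — Rw3w1 but not Rw1w1.
(c): fails — Ron but not Rnn.
Valid on: (a).

(a)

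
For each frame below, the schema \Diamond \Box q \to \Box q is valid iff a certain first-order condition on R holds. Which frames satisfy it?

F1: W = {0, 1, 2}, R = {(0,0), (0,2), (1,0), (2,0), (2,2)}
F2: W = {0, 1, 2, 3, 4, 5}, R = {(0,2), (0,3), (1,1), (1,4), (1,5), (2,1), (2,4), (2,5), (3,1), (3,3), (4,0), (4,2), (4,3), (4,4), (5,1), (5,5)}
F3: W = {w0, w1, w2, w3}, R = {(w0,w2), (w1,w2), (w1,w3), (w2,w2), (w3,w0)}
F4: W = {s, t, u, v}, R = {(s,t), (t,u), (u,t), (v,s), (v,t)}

This is the axiom for the Euclidean property; its first-order frame correspondent is \forall x \forall y \forall z (Rxy \wedge Rxz \to Ryz).
F1: satisfies the condition.
F2: fails — R02 and R02 but not R22.
F3: fails — Rw1w2 and Rw1w3 but not Rw2w3.
F4: fails — Rst and Rst but not Rtt.
Valid on: F1.

F1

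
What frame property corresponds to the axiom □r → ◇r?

Seriality

This is the D axiom.
It corresponds to seriality: ∀x ∃y Rxy.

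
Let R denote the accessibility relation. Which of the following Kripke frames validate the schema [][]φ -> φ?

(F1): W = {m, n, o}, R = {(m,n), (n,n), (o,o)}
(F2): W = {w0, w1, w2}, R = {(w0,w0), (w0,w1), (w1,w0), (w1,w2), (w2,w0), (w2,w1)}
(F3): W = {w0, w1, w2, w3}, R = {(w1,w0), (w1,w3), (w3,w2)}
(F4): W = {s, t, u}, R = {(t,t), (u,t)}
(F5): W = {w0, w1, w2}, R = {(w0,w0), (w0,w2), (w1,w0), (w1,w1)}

Frame correspondent (Sahlqvist): forall x exists w (x R^2 w & x = w) — i.e. a generalized confluence (Geach) condition.
(F1): fails — at m but no w with mR²w and m=w.
(F2): ✓.
(F3): fails — at w0 but no w with w0R²w and w0=w.
(F4): fails — at s but no w with sR²w and s=w.
(F5): fails — at w2 but no w with w2R²w and w2=w.
Valid on: (F2).

(F2)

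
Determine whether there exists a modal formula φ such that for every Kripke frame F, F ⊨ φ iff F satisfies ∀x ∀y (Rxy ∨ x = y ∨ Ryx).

No

Modal frame validity is preserved under disjoint unions.
Take 2 disjoint single-world reflexive frames: each is trivially connected, but their disjoint union has 2 worlds with no edge between distinct components, so it is not connected.
So no modal formula (or set of formulas) defines exactly the connected frames.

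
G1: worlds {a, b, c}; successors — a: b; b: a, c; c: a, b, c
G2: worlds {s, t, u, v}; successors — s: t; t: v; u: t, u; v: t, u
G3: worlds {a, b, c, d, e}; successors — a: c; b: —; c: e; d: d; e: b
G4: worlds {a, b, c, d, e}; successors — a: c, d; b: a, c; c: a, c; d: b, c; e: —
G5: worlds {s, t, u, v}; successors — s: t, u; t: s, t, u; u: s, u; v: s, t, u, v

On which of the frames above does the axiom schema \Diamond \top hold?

Frame correspondent (Sahlqvist): \forall x \exists y Rxy — i.e. seriality.
G1: satisfies the condition.
G2: satisfies the condition.
G3: fails — world b has no successor.
G4: fails — world e has no successor.
G5: satisfies the condition.

G1, G2, G5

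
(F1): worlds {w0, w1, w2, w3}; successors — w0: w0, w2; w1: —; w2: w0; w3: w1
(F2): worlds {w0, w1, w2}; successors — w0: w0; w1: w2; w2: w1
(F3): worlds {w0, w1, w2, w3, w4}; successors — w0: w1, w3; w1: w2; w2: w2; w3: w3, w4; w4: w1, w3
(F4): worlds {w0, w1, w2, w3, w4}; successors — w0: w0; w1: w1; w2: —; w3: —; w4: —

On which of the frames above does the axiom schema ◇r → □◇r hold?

The schema corresponds to the Euclidean property: ∀x ∀y ∀z (Rxy ∧ Rxz → Ryz).
(F1): fails — Rw0w2 and Rw0w2 but not Rw2w2.
(F2): fails — Rw1w2 and Rw1w2 but not Rw2w2.
(F3): fails — Rw0w1 and Rw0w1 but not Rw1w1.
(F4): condition met.
Valid on: (F4).

(F4)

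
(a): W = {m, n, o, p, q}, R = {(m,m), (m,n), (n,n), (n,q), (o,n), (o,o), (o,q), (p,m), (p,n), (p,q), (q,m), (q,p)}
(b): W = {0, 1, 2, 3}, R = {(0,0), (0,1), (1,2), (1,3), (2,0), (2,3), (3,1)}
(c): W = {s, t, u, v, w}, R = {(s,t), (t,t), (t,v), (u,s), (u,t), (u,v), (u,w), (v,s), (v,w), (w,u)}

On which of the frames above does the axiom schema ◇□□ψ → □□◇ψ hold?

The schema corresponds to a generalized confluence (Geach) condition: ∀x ∀y ∀z ((xRy ∧ xR²z) → ∃w (yR²w ∧ zRw)).
(a): ✓.
(b): fails — 1R2, 1R²1 but no w with 2R²w and 1Rw.
(c): fails — tRt, tR²w but no w* with tR²w* and wRw*.

(a)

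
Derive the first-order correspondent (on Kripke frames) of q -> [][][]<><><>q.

forall x forall z (x R^3 z -> exists w (x = w & z R^3 w))

This is a Sahlqvist (Geach-type) schema ◇^0□^0q → □^3◇^3q.
Minimal-valuation argument: fix x; take any y with xR^0y and any z with xR^3z. Set V(q) to the set of worlds R-reachable from y in exactly 0 steps. Then □^0q holds at y, so the antecedent holds at x; validity forces ◇^3q at z, giving a w with zR^3w and yR^0w.
First-order correspondent: forall x forall z (x R^3 z -> exists w (x = w & z R^3 w)).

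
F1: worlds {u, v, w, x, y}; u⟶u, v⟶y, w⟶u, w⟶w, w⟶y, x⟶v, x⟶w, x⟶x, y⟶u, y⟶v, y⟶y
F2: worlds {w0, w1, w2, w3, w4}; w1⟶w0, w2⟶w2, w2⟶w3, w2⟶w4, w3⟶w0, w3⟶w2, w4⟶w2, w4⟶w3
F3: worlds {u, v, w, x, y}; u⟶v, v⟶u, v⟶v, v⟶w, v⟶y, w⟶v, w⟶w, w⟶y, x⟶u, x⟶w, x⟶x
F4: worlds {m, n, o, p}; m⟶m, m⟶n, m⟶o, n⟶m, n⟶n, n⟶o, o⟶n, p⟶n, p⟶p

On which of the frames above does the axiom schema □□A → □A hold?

F1, F3, F4

This is the axiom for density; its first-order frame correspondent is ∀x ∀y (Rxy → ∃z (Rxz ∧ Rzy)).
F1: ✓.
F2: fails — Rw1w0 but no z with Rw1z and Rzw0.
F3: ✓.
F4: ✓.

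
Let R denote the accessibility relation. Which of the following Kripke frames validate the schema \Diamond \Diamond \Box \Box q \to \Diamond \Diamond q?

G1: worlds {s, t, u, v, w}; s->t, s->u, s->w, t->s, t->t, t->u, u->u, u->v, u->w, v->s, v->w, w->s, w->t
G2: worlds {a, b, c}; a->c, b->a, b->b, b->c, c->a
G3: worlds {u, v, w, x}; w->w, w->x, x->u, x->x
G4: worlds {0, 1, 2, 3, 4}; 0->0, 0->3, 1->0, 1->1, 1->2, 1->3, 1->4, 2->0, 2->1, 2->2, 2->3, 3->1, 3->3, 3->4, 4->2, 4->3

G1, G2, G4

This is the axiom for a generalized confluence (Geach) condition; its first-order frame correspondent is \forall x \forall y (x R^2 y \to \exists w (y R^2 w \wedge x R^2 w)).
G1: ✓.
G2: ✓.
G3: fails — wR²u but no t with uR²t and wR²t.
G4: ✓.
Valid on: G1, G2, G4.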